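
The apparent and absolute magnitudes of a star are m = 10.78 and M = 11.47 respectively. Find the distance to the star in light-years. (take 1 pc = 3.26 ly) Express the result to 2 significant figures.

d ≈ 24 ly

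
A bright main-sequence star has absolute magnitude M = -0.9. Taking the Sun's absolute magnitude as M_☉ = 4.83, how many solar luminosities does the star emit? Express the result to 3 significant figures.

M − M_☉ = -0.9 − 4.83 = -5.730
L/L_☉ = 10^(−0.4 (M − M_☉)) = 10^2.292 = 195.9

L/L_☉ ≈ 196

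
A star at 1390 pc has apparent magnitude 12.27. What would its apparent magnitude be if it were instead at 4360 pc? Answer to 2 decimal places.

Flux ∝ 1/d², so Δm = 5 log₁₀(d₂/d₁) = 5 log₁₀(4360/1390) = 2.482
m₂ = m₁ + Δm = 12.27 + (2.482) = 14.752

m ≈ 14.75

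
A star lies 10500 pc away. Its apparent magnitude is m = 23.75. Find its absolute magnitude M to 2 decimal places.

5 log₁₀(d/10 pc) = 5 log₁₀(10500) − 5 = 15.106
M = m − 5 log₁₀(d/10) = 23.75 − 15.106 = 8.644

M ≈ 8.64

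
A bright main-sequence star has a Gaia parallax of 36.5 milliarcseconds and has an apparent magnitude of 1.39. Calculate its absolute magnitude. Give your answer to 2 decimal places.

M ≈ -0.80

p = 36.5 mas = 0.0365″ → d = 1/p = 27.40 pc
5 log₁₀(d/10 pc) = 5 log₁₀(27.40) − 5 = 2.189
M = m − 5 log₁₀(d/10) = 1.39 − 2.189 = -0.799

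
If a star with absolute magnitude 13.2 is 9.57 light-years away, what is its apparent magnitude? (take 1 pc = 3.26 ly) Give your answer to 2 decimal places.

m ≈ 10.54

d = 9.57 ly / 3.26 = 2.936 pc
m = M + 5 log₁₀ d − 5 = 13.2 + 5·0.4677 − 5 = 10.538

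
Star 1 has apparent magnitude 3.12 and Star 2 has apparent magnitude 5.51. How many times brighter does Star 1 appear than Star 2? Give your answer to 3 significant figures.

9.04

Δm = 3.12 − (5.51) = -2.39
Flux ratio = 10^(−0.4 Δm) = 10^(−0.4 × -2.39) = 10^0.956 = 9.036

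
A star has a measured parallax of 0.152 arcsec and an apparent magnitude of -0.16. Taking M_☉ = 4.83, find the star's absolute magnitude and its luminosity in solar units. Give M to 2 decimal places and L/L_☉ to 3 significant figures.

M ≈ 0.75; L/L_☉ ≈ 42.9

d = 1/p = 1/0.152″ = 6.579 pc
M = m − 5 log₁₀ d + 5 = -0.16 − 5·0.8182 + 5 = 0.749
M − M_☉ = 0.749 − 4.83 = -4.081
L/L_☉ = 10^(−0.4 × -4.081) = 42.89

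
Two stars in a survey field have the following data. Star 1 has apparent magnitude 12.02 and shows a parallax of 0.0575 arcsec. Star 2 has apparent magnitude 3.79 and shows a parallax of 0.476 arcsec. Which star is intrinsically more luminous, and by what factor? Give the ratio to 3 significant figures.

Star 1: d = 1/p = 1/0.0575″ = 17.39 pc
Star 1: M = m − 5 log₁₀ d + 5 = 12.02 − 5·1.2403 + 5 = 10.818
Star 2: d = 1/p = 1/0.476″ = 2.101 pc
Star 2: M = m − 5 log₁₀ d + 5 = 3.79 − 5·0.3224 + 5 = 7.178
ΔM = M_1 − M_2 = 10.818 − (7.178) = 3.640; smaller M is more luminous → Star 2.
L ratio = 10^(0.4 |ΔM|) = 10^1.456 = 28.58

Star 2 is more luminous, by a factor of 28.6.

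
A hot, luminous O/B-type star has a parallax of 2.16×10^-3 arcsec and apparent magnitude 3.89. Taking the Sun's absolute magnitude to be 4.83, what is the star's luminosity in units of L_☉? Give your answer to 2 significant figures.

L/L_☉ ≈ 5100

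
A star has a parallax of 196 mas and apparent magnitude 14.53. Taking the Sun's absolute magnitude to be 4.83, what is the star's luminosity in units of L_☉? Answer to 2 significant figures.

d = 1/p = 1000/196 mas = 5.102 pc
M = m − 5 log₁₀ d + 5 = 14.53 − 5·0.7077 + 5 = 15.991
M − M_☉ = 15.991 − 4.83 = 11.161
L/L_☉ = 10^(−0.4 × 11.161) = 3.432×10^-5

L/L_☉ ≈ 3.4×10^-5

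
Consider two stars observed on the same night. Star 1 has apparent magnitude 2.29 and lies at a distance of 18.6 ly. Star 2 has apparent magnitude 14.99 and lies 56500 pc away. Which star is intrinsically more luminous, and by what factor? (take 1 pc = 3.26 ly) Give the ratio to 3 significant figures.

Star 2 is more luminous, by a factor of 816.

Star 1: d = 18.6 ly / 3.26 = 5.706 pc
Star 1: M = m − 5 log₁₀ d + 5 = 2.29 − 5·0.7563 + 5 = 3.509
Star 2: M = m − 5 log₁₀ d + 5 = 14.99 − 5·4.7520 + 5 = -3.770
ΔM = M_1 − M_2 = 3.509 − (-3.770) = 7.279; smaller M is more luminous → Star 2.
L ratio = 10^(0.4 |ΔM|) = 10^2.912 = 815.7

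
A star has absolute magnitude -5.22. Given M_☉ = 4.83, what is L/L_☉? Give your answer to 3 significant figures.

M − M_☉ = -5.22 − 4.83 = -10.050
L/L_☉ = 10^(−0.4 (M − M_☉)) = 10^4.020 = 10470

L/L_☉ ≈ 10500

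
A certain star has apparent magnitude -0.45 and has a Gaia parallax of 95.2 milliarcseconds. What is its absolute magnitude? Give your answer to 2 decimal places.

M ≈ -0.56

p = 95.2 mas = 0.0952″ → d = 1/p = 10.50 pc
5 log₁₀(d/10 pc) = 5 log₁₀(10.50) − 5 = 0.107
M = m − 5 log₁₀(d/10) = -0.45 − 0.107 = -0.557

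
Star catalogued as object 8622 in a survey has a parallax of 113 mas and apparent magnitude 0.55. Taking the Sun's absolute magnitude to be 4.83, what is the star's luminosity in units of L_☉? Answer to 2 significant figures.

d = 1/p = 1000/113 mas = 8.850 pc
M = m − 5 log₁₀ d + 5 = 0.55 − 5·0.9469 + 5 = 0.815
M − M_☉ = 0.815 − 4.83 = -4.015
L/L_☉ = 10^(−0.4 × -4.015) = 40.35

L/L_☉ ≈ 40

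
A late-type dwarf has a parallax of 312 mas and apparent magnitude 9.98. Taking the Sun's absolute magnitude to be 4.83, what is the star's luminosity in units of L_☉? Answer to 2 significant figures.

d = 1/p = 1000/312 mas = 3.205 pc
M = m − 5 log₁₀ d + 5 = 9.98 − 5·0.5058 + 5 = 12.451
M − M_☉ = 12.451 − 4.83 = 7.621
L/L_☉ = 10^(−0.4 × 7.621) = 8.947×10^-4

L/L_☉ ≈ 8.9×10^-4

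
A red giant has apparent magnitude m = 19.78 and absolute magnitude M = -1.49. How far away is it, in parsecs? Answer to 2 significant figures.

Distance modulus: m − M = 19.78 − (-1.49) = 21.270
m − M = 5 log₁₀ d − 5
log₁₀ d = (m − M)/5 + 1 = 5.2540
d = 10^5.2540 = 179500 pc

d ≈ 180000 pc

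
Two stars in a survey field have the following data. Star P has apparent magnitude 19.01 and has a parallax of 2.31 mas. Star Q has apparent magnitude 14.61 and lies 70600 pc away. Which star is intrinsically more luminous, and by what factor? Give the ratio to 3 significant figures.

Star Q is more luminous, by a factor of 1.53×10^6.

Star P: p = 2.31 mas = 2.31×10^-3″ → d = 1/p = 432.9 pc
Star P: M = m − 5 log₁₀ d + 5 = 19.01 − 5·2.6364 + 5 = 10.828
Star Q: M = m − 5 log₁₀ d + 5 = 14.61 − 5·4.8488 + 5 = -4.634
ΔM = M_P − M_Q = 10.828 − (-4.634) = 15.462; smaller M is more luminous → Star Q.
L ratio = 10^(0.4 |ΔM|) = 10^6.185 = 1.531×10^6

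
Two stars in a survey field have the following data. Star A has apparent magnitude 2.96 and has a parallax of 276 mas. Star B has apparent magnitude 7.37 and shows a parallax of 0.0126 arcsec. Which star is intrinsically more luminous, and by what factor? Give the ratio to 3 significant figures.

Star A: p = 276 mas = 0.276″ → d = 1/p = 3.623 pc
Star A: M = m − 5 log₁₀ d + 5 = 2.96 − 5·0.5591 + 5 = 5.165
Star B: d = 1/p = 1/0.0126″ = 79.37 pc
Star B: M = m − 5 log₁₀ d + 5 = 7.37 − 5·1.8996 + 5 = 2.872
ΔM = M_A − M_B = 5.165 − (2.872) = 2.293; smaller M is more luminous → Star B.
L ratio = 10^(0.4 |ΔM|) = 10^0.917 = 8.262

Star B is more luminous, by a factor of 8.26.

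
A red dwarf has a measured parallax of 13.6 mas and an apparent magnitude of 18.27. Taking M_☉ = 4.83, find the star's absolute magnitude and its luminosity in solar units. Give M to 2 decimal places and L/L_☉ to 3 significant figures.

d = 1/p = 1000/13.6 mas = 73.53 pc
M = m − 5 log₁₀ d + 5 = 18.27 − 5·1.8665 + 5 = 13.938
M − M_☉ = 13.938 − 4.83 = 9.108
L/L_☉ = 10^(−0.4 × 9.108) = 2.275×10^-4

M ≈ 13.94; L/L_☉ ≈ 2.27×10^-4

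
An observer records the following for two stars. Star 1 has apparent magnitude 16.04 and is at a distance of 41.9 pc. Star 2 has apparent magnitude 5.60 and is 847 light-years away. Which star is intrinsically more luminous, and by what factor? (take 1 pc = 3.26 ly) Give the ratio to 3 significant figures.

Star 2 is more luminous, by a factor of 577000.

Star 1: M = m − 5 log₁₀ d + 5 = 16.04 − 5·1.6222 + 5 = 12.929
Star 2: d = 847 ly / 3.26 = 259.8 pc
Star 2: M = m − 5 log₁₀ d + 5 = 5.60 − 5·2.4147 + 5 = -1.473
ΔM = M_1 − M_2 = 12.929 − (-1.473) = 14.402; smaller M is more luminous → Star 2.
L ratio = 10^(0.4 |ΔM|) = 10^5.761 = 576600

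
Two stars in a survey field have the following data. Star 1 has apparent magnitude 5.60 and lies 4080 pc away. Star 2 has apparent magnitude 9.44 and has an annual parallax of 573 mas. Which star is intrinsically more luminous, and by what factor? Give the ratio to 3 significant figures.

Star 1: M = m − 5 log₁₀ d + 5 = 5.60 − 5·3.6107 + 5 = -7.453
Star 2: p = 573 mas = 0.573″ → d = 1/p = 1.745 pc
Star 2: M = m − 5 log₁₀ d + 5 = 9.44 − 5·0.2418 + 5 = 13.231
ΔM = M_1 − M_2 = -7.453 − (13.231) = -20.684; smaller M is more luminous → Star 1.
L ratio = 10^(0.4 |ΔM|) = 10^8.274 = 1.878×10^8

Star 1 is more luminous, by a factor of 1.88×10^8.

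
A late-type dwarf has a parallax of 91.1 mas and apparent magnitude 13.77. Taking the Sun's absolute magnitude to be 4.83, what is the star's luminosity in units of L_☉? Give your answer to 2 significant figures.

d = 1/p = 1000/91.1 mas = 10.98 pc
M = m − 5 log₁₀ d + 5 = 13.77 − 5·1.0405 + 5 = 13.568
M − M_☉ = 13.568 − 4.83 = 8.738
L/L_☉ = 10^(−0.4 × 8.738) = 3.199×10^-4

L/L_☉ ≈ 3.2×10^-4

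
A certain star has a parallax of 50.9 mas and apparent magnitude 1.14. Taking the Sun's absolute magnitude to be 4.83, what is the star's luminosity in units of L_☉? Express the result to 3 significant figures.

d = 1/p = 1000/50.9 mas = 19.65 pc
M = m − 5 log₁₀ d + 5 = 1.14 − 5·1.2933 + 5 = -0.326
M − M_☉ = -0.326 − 4.83 = -5.156
L/L_☉ = 10^(−0.4 × -5.156) = 115.5

L/L_☉ ≈ 115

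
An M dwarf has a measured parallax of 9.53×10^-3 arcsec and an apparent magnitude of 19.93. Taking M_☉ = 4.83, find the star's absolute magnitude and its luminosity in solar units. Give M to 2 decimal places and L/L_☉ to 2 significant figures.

M ≈ 14.83; L/L_☉ ≈ 1.0×10^-4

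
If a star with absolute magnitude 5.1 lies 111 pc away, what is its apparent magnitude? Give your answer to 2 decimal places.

m = M + 5 log₁₀ d − 5 = 5.1 + 5·2.0453 − 5 = 10.327

m ≈ 10.33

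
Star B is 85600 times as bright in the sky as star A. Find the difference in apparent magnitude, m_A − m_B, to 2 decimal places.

m_A − m_B ≈ 12.33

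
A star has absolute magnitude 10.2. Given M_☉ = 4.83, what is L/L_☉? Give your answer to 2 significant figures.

M − M_☉ = 10.2 − 4.83 = 5.370
L/L_☉ = 10^(−0.4 (M − M_☉)) = 10^-2.148 = 7.112×10^-3

L/L_☉ ≈ 7.1×10^-3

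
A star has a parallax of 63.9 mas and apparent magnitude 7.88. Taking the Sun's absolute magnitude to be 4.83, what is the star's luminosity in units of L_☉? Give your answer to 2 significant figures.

d = 1/p = 1000/63.9 mas = 15.65 pc
M = m − 5 log₁₀ d + 5 = 7.88 − 5·1.1945 + 5 = 6.908
M − M_☉ = 6.908 − 4.83 = 2.078
L/L_☉ = 10^(−0.4 × 2.078) = 0.1476

L/L_☉ ≈ 0.15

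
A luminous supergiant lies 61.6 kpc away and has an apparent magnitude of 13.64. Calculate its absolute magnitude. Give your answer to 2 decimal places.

M ≈ -5.31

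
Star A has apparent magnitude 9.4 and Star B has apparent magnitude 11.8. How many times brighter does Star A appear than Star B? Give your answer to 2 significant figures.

9.1

Δm = 9.4 − (11.8) = -2.4
Flux ratio = 10^(−0.4 Δm) = 10^(−0.4 × -2.4) = 10^0.960 = 9.120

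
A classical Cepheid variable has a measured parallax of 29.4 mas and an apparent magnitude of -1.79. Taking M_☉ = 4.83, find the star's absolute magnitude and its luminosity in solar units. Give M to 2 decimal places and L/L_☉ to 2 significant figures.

M ≈ -4.45; L/L_☉ ≈ 5100

d = 1/p = 1000/29.4 mas = 34.01 pc
M = m − 5 log₁₀ d + 5 = -1.79 − 5·1.5317 + 5 = -4.448
M − M_☉ = -4.448 − 4.83 = -9.278
L/L_☉ = 10^(−0.4 × -9.278) = 5144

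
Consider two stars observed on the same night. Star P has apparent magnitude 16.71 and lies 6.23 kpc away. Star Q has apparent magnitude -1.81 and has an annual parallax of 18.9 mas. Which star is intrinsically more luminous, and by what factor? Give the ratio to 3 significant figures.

Star P: d = 6.23 kpc = 6230 pc
Star P: M = m − 5 log₁₀ d + 5 = 16.71 − 5·3.7945 + 5 = 2.738
Star Q: p = 18.9 mas = 0.0189″ → d = 1/p = 52.91 pc
Star Q: M = m − 5 log₁₀ d + 5 = -1.81 − 5·1.7235 + 5 = -5.428
ΔM = M_P − M_Q = 2.738 − (-5.428) = 8.165; smaller M is more luminous → Star Q.
L ratio = 10^(0.4 |ΔM|) = 10^3.266 = 1845

Star Q is more luminous, by a factor of 1850.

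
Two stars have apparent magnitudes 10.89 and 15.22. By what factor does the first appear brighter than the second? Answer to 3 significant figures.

Δm = 10.89 − (15.22) = -4.33
Flux ratio = 10^(−0.4 Δm) = 10^(−0.4 × -4.33) = 10^1.732 = 53.95

54.0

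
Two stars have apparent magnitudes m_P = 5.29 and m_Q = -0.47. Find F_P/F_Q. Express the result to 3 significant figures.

Magnitude difference = 5.76
Flux ratio = 10^(−0.4 Δm) = 10^(−0.4 × 5.76) = 10^-2.304 = 4.966×10^-3

F_P/F_Q ≈ 4.97×10^-3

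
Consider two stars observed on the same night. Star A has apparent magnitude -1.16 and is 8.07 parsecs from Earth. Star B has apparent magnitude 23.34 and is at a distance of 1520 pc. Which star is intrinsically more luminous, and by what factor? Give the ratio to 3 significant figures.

Star A is more luminous, by a factor of 178000.

Star A: M = m − 5 log₁₀ d + 5 = -1.16 − 5·0.9069 + 5 = -0.694
Star B: M = m − 5 log₁₀ d + 5 = 23.34 − 5·3.1818 + 5 = 12.431
ΔM = M_A − M_B = -0.694 − (12.431) = -13.125; smaller M is more luminous → Star A.
L ratio = 10^(0.4 |ΔM|) = 10^5.250 = 177900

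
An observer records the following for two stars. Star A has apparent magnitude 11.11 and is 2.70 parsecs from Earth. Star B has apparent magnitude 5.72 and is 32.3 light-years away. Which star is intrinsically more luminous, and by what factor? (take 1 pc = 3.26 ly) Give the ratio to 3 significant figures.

Star B is more luminous, by a factor of 1930.

Star A: M = m − 5 log₁₀ d + 5 = 11.11 − 5·0.4314 + 5 = 13.953
Star B: d = 32.3 ly / 3.26 = 9.908 pc
Star B: M = m − 5 log₁₀ d + 5 = 5.72 − 5·0.9960 + 5 = 5.740
ΔM = M_A − M_B = 13.953 − (5.740) = 8.213; smaller M is more luminous → Star B.
L ratio = 10^(0.4 |ΔM|) = 10^3.285 = 1929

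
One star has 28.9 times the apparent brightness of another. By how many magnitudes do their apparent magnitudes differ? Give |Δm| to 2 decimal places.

Pogson: Δm = −2.5 log₁₀(ratio) = −2.5 log₁₀(28.9) = −2.5 × 1.4609 = -3.652

|Δm| ≈ 3.65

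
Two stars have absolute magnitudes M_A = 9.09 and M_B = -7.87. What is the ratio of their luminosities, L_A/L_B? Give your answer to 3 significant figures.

ΔM = M_A − M_B = 16.96
L_A/L_B = 10^(−0.4 ΔM) = 10^-6.784 = 1.644×10^-7

L_A/L_B ≈ 1.64×10^-7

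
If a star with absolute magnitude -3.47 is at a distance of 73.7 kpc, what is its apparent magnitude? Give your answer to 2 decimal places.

d = 73.7 kpc = 73700 pc
m = M + 5 log₁₀ d − 5 = -3.47 + 5·4.8675 − 5 = 15.867

m ≈ 15.87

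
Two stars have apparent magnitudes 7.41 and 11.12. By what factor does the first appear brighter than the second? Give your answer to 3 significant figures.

30.5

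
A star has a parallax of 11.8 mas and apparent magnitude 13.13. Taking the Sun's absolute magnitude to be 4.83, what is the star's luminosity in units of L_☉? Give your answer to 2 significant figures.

L/L_☉ ≈ 0.034

d = 1/p = 1000/11.8 mas = 84.75 pc
M = m − 5 log₁₀ d + 5 = 13.13 − 5·1.9281 + 5 = 8.489
M − M_☉ = 8.489 − 4.83 = 3.659
L/L_☉ = 10^(−0.4 × 3.659) = 0.03437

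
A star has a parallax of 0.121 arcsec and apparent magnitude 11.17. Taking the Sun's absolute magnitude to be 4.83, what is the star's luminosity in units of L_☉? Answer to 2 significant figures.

L/L_☉ ≈ 2.0×10^-3

d = 1/p = 1/0.121″ = 8.264 pc
M = m − 5 log₁₀ d + 5 = 11.17 − 5·0.9172 + 5 = 11.584
M − M_☉ = 11.584 − 4.83 = 6.754
L/L_☉ = 10^(−0.4 × 6.754) = 1.988×10^-3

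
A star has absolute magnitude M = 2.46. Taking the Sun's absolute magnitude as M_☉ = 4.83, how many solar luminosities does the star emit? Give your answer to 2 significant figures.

M − M_☉ = 2.46 − 4.83 = -2.370
L/L_☉ = 10^(−0.4 (M − M_☉)) = 10^0.948 = 8.872

L/L_☉ ≈ 8.9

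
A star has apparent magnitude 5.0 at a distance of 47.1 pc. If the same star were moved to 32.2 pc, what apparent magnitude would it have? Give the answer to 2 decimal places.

Flux ∝ 1/d², so Δm = 5 log₁₀(d₂/d₁) = 5 log₁₀(32.2/47.1) = -0.826
m₂ = m₁ + Δm = 5.0 + (-0.826) = 4.174

m ≈ 4.17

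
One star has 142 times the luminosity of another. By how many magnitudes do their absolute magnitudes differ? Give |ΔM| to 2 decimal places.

|ΔM| ≈ 5.38

Pogson: ΔM = −2.5 log₁₀(ratio) = −2.5 log₁₀(142) = −2.5 × 2.1523 = -5.381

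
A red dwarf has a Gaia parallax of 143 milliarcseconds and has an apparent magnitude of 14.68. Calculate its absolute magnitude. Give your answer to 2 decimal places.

M ≈ 15.46

p = 143 mas = 0.143″ → d = 1/p = 6.993 pc
5 log₁₀(d/10 pc) = 5 log₁₀(6.993) − 5 = -0.777
M = m − 5 log₁₀(d/10) = 14.68 + 0.777 = 15.457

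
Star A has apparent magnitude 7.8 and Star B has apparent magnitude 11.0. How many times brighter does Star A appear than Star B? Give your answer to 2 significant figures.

Magnitude difference = -3.2
Flux ratio = 10^(−0.4 Δm) = 10^(−0.4 × -3.2) = 10^1.280 = 19.05

19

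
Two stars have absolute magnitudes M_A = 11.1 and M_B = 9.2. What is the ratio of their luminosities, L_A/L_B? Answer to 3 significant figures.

L_A/L_B ≈ 0.174

ΔM = M_A − M_B = 1.9
L_A/L_B = 10^(−0.4 ΔM) = 10^-0.760 = 0.1738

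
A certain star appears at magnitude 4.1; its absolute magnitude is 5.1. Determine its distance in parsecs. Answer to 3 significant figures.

d ≈ 6.31 pc

Distance modulus: m − M = 4.1 − (5.1) = -1.000
m − M = 5 log₁₀ d − 5
log₁₀ d = (m − M)/5 + 1 = 0.8000
d = 10^0.8000 = 6.310 pc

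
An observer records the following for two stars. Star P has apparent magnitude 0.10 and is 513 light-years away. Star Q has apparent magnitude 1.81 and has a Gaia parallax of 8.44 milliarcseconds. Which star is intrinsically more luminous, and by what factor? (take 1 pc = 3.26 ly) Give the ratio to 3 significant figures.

Star P is more luminous, by a factor of 8.52.

Star P: d = 513 ly / 3.26 = 157.4 pc
Star P: M = m − 5 log₁₀ d + 5 = 0.10 − 5·2.1969 + 5 = -5.884
Star Q: p = 8.44 mas = 8.44×10^-3″ → d = 1/p = 118.5 pc
Star Q: M = m − 5 log₁₀ d + 5 = 1.81 − 5·2.0737 + 5 = -3.558
ΔM = M_P − M_Q = -5.884 − (-3.558) = -2.326; smaller M is more luminous → Star P.
L ratio = 10^(0.4 |ΔM|) = 10^0.930 = 8.521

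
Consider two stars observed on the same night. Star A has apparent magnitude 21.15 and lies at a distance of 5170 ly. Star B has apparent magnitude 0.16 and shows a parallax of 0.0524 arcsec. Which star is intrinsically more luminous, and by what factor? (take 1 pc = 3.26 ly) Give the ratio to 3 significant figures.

Star B is more luminous, by a factor of 36000.

Star A: d = 5170 ly / 3.26 = 1586 pc
Star A: M = m − 5 log₁₀ d + 5 = 21.15 − 5·3.2003 + 5 = 10.149
Star B: d = 1/p = 1/0.0524″ = 19.08 pc
Star B: M = m − 5 log₁₀ d + 5 = 0.16 − 5·1.2807 + 5 = -1.243
ΔM = M_A − M_B = 10.149 − (-1.243) = 11.392; smaller M is more luminous → Star B.
L ratio = 10^(0.4 |ΔM|) = 10^4.557 = 36040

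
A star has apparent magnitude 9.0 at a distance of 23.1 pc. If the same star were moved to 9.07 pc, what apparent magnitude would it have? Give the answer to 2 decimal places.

Flux ∝ 1/d², so Δm = 5 log₁₀(d₂/d₁) = 5 log₁₀(9.07/23.1) = -2.030
m₂ = m₁ + Δm = 9.0 + (-2.030) = 6.970

m ≈ 6.97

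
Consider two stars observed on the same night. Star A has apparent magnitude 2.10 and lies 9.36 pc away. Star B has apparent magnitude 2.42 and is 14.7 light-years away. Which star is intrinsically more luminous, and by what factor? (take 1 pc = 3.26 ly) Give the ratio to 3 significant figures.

Star A: M = m − 5 log₁₀ d + 5 = 2.10 − 5·0.9713 + 5 = 2.244
Star B: d = 14.7 ly / 3.26 = 4.509 pc
Star B: M = m − 5 log₁₀ d + 5 = 2.42 − 5·0.6541 + 5 = 4.150
ΔM = M_A − M_B = 2.244 − (4.150) = -1.906; smaller M is more luminous → Star A.
L ratio = 10^(0.4 |ΔM|) = 10^0.762 = 5.786

Star A is more luminous, by a factor of 5.79.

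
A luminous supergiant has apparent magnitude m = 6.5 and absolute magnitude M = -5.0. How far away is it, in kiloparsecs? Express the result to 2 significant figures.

d ≈ 2.0 kpc

μ = m − M = 11.500
m − M = 5 log₁₀ d − 5
log₁₀ d = (m − M)/5 + 1 = 3.3000
d = 10^3.3000 = 1995 pc
= 1.995 kpc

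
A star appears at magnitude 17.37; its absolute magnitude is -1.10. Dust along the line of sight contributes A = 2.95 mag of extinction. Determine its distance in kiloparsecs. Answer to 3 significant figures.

d ≈ 12.7 kpc

m − M = 5 log₁₀(d/10 pc) + A  ⇒  17.37 − (-1.10) − 2.95 = 5 log₁₀(d/10)
15.520 = 5 log₁₀(d/10)
log₁₀ d = (m − M − A)/5 + 1 = 4.1040
d = 10^4.1040 = 12710 pc
= 12.71 kpc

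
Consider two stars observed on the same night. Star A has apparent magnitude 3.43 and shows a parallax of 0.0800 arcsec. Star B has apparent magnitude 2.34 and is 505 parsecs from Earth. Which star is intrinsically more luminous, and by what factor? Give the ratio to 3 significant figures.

Star A: d = 1/p = 1/0.0800″ = 12.50 pc
Star A: M = m − 5 log₁₀ d + 5 = 3.43 − 5·1.0969 + 5 = 2.945
Star B: M = m − 5 log₁₀ d + 5 = 2.34 − 5·2.7033 + 5 = -6.176
ΔM = M_A − M_B = 2.945 − (-6.176) = 9.122; smaller M is more luminous → Star B.
L ratio = 10^(0.4 |ΔM|) = 10^3.649 = 4454

Star B is more luminous, by a factor of 4450.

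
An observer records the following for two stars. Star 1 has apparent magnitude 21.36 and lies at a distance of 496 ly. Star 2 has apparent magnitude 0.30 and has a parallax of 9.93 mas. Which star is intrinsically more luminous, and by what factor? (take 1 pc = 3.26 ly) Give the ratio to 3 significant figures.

Star 2 is more luminous, by a factor of 1.16×10^8.

Star 1: d = 496 ly / 3.26 = 152.1 pc
Star 1: M = m − 5 log₁₀ d + 5 = 21.36 − 5·2.1823 + 5 = 15.449
Star 2: p = 9.93 mas = 9.93×10^-3″ → d = 1/p = 100.7 pc
Star 2: M = m − 5 log₁₀ d + 5 = 0.30 − 5·2.0031 + 5 = -4.715
ΔM = M_1 − M_2 = 15.449 − (-4.715) = 20.164; smaller M is more luminous → Star 2.
L ratio = 10^(0.4 |ΔM|) = 10^8.066 = 1.163×10^8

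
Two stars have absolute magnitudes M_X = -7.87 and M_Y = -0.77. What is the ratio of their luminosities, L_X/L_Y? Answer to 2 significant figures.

L_X/L_Y ≈ 690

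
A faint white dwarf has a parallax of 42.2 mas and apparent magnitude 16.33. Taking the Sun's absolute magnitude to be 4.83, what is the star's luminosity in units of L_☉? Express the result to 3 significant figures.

d = 1/p = 1000/42.2 mas = 23.70 pc
M = m − 5 log₁₀ d + 5 = 16.33 − 5·1.3747 + 5 = 14.457
M − M_☉ = 14.457 − 4.83 = 9.627
L/L_☉ = 10^(−0.4 × 9.627) = 1.411×10^-4

L/L_☉ ≈ 1.41×10^-4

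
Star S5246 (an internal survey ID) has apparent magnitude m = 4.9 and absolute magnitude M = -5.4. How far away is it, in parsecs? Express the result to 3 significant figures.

μ = m − M = 10.300
m − M = 5 log₁₀ d − 5
log₁₀ d = (m − M)/5 + 1 = 3.0600
d = 10^3.0600 = 1148 pc

d ≈ 1150 pc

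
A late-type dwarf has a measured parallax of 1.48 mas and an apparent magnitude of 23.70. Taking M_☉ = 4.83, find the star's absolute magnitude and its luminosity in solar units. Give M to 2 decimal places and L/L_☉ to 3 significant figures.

M ≈ 14.55; L/L_☉ ≈ 1.29×10^-4

d = 1/p = 1000/1.48 mas = 675.7 pc
M = m − 5 log₁₀ d + 5 = 23.70 − 5·2.8297 + 5 = 14.551
M − M_☉ = 14.551 − 4.83 = 9.721
L/L_☉ = 10^(−0.4 × 9.721) = 1.293×10^-4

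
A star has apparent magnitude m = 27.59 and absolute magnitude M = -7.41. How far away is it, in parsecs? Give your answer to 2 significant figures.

μ = m − M = 35.000
m − M = 5 log₁₀ d − 5
log₁₀ d = (m − M)/5 + 1 = 8.0000
d = 10^8.0000 = 1.000×10^8 pc

d ≈ 1.0×10^8 pc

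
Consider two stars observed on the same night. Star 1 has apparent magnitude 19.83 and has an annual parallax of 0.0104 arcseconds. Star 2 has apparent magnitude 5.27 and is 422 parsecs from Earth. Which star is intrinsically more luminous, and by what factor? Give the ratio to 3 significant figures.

Star 1: d = 1/p = 1/0.0104″ = 96.15 pc
Star 1: M = m − 5 log₁₀ d + 5 = 19.83 − 5·1.9830 + 5 = 14.915
Star 2: M = m − 5 log₁₀ d + 5 = 5.27 − 5·2.6253 + 5 = -2.857
ΔM = M_1 − M_2 = 14.915 − (-2.857) = 17.772; smaller M is more luminous → Star 2.
L ratio = 10^(0.4 |ΔM|) = 10^7.109 = 1.284×10^7

Star 2 is more luminous, by a factor of 1.28×10^7.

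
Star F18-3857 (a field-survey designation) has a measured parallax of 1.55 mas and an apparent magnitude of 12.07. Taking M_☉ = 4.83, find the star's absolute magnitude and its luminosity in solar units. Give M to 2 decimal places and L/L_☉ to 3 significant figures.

d = 1/p = 1000/1.55 mas = 645.2 pc
M = m − 5 log₁₀ d + 5 = 12.07 − 5·2.8097 + 5 = 3.022
M − M_☉ = 3.022 − 4.83 = -1.808
L/L_☉ = 10^(−0.4 × -1.808) = 5.289

M ≈ 3.02; L/L_☉ ≈ 5.29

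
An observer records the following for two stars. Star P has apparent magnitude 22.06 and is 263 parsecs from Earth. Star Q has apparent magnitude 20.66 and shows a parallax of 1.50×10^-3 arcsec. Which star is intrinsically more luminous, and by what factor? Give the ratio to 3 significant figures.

Star Q is more luminous, by a factor of 23.3.

Star P: M = m − 5 log₁₀ d + 5 = 22.06 − 5·2.4200 + 5 = 14.960
Star Q: d = 1/p = 1/1.50×10^-3″ = 666.7 pc
Star Q: M = m − 5 log₁₀ d + 5 = 20.66 − 5·2.8239 + 5 = 11.540
ΔM = M_P − M_Q = 14.960 − (11.540) = 3.420; smaller M is more luminous → Star Q.
L ratio = 10^(0.4 |ΔM|) = 10^1.368 = 23.33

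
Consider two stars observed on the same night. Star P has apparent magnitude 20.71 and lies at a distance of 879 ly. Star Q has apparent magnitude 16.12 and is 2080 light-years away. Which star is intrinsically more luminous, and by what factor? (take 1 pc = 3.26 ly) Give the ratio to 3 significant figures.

Star Q is more luminous, by a factor of 384.

Star P: d = 879 ly / 3.26 = 269.6 pc
Star P: M = m − 5 log₁₀ d + 5 = 20.71 − 5·2.4308 + 5 = 13.556
Star Q: d = 2080 ly / 3.26 = 638.0 pc
Star Q: M = m − 5 log₁₀ d + 5 = 16.12 − 5·2.8048 + 5 = 7.096
ΔM = M_P − M_Q = 13.556 − (7.096) = 6.460; smaller M is more luminous → Star Q.
L ratio = 10^(0.4 |ΔM|) = 10^2.584 = 383.8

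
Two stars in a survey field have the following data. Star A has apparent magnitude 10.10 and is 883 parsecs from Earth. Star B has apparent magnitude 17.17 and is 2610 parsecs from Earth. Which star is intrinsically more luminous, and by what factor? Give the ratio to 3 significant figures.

Star A is more luminous, by a factor of 77.0.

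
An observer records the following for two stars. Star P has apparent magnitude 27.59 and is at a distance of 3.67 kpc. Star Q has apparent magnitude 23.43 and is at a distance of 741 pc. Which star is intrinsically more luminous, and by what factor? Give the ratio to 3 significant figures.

Star P: d = 3.67 kpc = 3670 pc
Star P: M = m − 5 log₁₀ d + 5 = 27.59 − 5·3.5647 + 5 = 14.767
Star Q: M = m − 5 log₁₀ d + 5 = 23.43 − 5·2.8698 + 5 = 14.081
ΔM = M_P − M_Q = 14.767 − (14.081) = 0.686; smaller M is more luminous → Star Q.
L ratio = 10^(0.4 |ΔM|) = 10^0.274 = 1.881

Star Q is more luminous, by a factor of 1.88.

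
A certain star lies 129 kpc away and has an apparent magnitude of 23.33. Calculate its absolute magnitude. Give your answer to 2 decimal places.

d = 129 kpc = 129000 pc
5 log₁₀(d/10 pc) = 5 log₁₀(129000) − 5 = 20.553
M = m − 5 log₁₀(d/10) = 23.33 − 20.553 = 2.777

M ≈ 2.78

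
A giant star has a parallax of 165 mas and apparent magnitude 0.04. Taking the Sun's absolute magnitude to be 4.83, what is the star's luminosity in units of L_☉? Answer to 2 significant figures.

d = 1/p = 1000/165 mas = 6.061 pc
M = m − 5 log₁₀ d + 5 = 0.04 − 5·0.7825 + 5 = 1.127
M − M_☉ = 1.127 − 4.83 = -3.703
L/L_☉ = 10^(−0.4 × -3.703) = 30.27

L/L_☉ ≈ 30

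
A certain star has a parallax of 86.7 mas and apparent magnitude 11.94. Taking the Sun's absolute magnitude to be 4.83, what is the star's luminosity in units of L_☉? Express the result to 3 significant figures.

L/L_☉ ≈ 1.91×10^-3

d = 1/p = 1000/86.7 mas = 11.53 pc
M = m − 5 log₁₀ d + 5 = 11.94 − 5·1.0620 + 5 = 11.630
M − M_☉ = 11.630 − 4.83 = 6.800
L/L_☉ = 10^(−0.4 × 6.800) = 1.905×10^-3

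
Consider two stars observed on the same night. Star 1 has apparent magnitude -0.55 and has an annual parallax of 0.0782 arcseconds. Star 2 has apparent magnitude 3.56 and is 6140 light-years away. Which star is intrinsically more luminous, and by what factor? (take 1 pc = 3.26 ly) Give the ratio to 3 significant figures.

Star 1: d = 1/p = 1/0.0782″ = 12.79 pc
Star 1: M = m − 5 log₁₀ d + 5 = -0.55 − 5·1.1068 + 5 = -1.084
Star 2: d = 6140 ly / 3.26 = 1883 pc
Star 2: M = m − 5 log₁₀ d + 5 = 3.56 − 5·3.2750 + 5 = -7.815
ΔM = M_1 − M_2 = -1.084 − (-7.815) = 6.731; smaller M is more luminous → Star 2.
L ratio = 10^(0.4 |ΔM|) = 10^2.692 = 492.4

Star 2 is more luminous, by a factor of 492.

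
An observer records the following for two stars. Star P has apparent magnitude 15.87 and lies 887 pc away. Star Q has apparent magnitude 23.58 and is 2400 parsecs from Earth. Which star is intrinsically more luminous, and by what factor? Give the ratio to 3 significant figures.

Star P: M = m − 5 log₁₀ d + 5 = 15.87 − 5·2.9479 + 5 = 6.130
Star Q: M = m − 5 log₁₀ d + 5 = 23.58 − 5·3.3802 + 5 = 11.679
ΔM = M_P − M_Q = 6.130 − (11.679) = -5.549; smaller M is more luminous → Star P.
L ratio = 10^(0.4 |ΔM|) = 10^2.219 = 165.7

Star P is more luminous, by a factor of 166.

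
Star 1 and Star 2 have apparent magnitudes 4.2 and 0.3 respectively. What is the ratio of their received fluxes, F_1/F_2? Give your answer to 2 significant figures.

F_1/F_2 ≈ 0.028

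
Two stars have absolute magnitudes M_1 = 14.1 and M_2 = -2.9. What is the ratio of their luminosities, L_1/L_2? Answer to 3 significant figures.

ΔM = M_1 − M_2 = 17.0
L_1/L_2 = 10^(−0.4 ΔM) = 10^-6.800 = 1.585×10^-7

L_1/L_2 ≈ 1.58×10^-7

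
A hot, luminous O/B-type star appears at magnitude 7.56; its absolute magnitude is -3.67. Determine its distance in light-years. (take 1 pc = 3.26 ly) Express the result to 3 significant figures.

d ≈ 5740 ly

Distance modulus: m − M = 7.56 − (-3.67) = 11.230
m − M = 5 log₁₀ d − 5
log₁₀ d = (m − M)/5 + 1 = 3.2460
d = 10^3.2460 = 1762 pc
= 5744 ly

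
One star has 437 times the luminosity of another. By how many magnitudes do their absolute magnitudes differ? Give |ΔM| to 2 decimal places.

|ΔM| ≈ 6.60

Pogson: ΔM = −2.5 log₁₀(ratio) = −2.5 log₁₀(437) = −2.5 × 2.6405 = -6.601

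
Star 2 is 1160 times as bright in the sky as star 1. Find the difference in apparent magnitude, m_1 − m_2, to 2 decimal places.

m_1 − m_2 ≈ 7.66

Pogson: Δm = −2.5 log₁₀(ratio) = −2.5 log₁₀(1160) = −2.5 × 3.0645 = -7.661
Star 2 is brighter so has the smaller magnitude: m_1 − m_2 is positive.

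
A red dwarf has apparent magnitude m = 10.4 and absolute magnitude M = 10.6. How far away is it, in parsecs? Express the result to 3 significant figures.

μ = m − M = -0.200
m − M = 5 log₁₀ d − 5
log₁₀ d = (m − M)/5 + 1 = 0.9600
d = 10^0.9600 = 9.120 pc

d ≈ 9.12 pc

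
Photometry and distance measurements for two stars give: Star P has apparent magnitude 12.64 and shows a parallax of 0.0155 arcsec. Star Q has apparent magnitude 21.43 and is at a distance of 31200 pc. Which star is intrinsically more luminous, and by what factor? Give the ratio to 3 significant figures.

Star P: d = 1/p = 1/0.0155″ = 64.52 pc
Star P: M = m − 5 log₁₀ d + 5 = 12.64 − 5·1.8097 + 5 = 8.592
Star Q: M = m − 5 log₁₀ d + 5 = 21.43 − 5·4.4942 + 5 = 3.959
ΔM = M_P − M_Q = 8.592 − (3.959) = 4.632; smaller M is more luminous → Star Q.
L ratio = 10^(0.4 |ΔM|) = 10^1.853 = 71.28

Star Q is more luminous, by a factor of 71.3.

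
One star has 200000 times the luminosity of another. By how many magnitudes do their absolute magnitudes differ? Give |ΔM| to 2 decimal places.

|ΔM| ≈ 13.25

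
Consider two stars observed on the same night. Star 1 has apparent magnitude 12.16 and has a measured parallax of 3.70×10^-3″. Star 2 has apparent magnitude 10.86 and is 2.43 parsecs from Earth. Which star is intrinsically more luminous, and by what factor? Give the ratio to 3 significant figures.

Star 1: d = 1/p = 1/3.70×10^-3″ = 270.3 pc
Star 1: M = m − 5 log₁₀ d + 5 = 12.16 − 5·2.4318 + 5 = 5.001
Star 2: M = m − 5 log₁₀ d + 5 = 10.86 − 5·0.3856 + 5 = 13.932
ΔM = M_1 − M_2 = 5.001 − (13.932) = -8.931; smaller M is more luminous → Star 1.
L ratio = 10^(0.4 |ΔM|) = 10^3.572 = 3736

Star 1 is more luminous, by a factor of 3740.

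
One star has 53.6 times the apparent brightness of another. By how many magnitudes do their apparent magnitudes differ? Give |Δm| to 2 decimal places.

Pogson: Δm = −2.5 log₁₀(ratio) = −2.5 log₁₀(53.6) = −2.5 × 1.7292 = -4.323

|Δm| ≈ 4.32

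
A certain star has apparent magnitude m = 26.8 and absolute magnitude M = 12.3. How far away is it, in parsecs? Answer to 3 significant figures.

d ≈ 7940 pc

μ = m − M = 14.500
m − M = 5 log₁₀ d − 5
log₁₀ d = (m − M)/5 + 1 = 3.9000
d = 10^3.9000 = 7943 pc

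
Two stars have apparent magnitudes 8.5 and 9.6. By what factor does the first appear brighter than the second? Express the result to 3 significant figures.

2.75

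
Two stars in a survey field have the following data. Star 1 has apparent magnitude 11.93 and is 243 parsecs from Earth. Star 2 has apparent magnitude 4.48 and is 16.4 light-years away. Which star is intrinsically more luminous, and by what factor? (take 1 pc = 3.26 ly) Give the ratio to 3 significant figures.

Star 1 is more luminous, by a factor of 2.44.

Star 1: M = m − 5 log₁₀ d + 5 = 11.93 − 5·2.3856 + 5 = 5.002
Star 2: d = 16.4 ly / 3.26 = 5.031 pc
Star 2: M = m − 5 log₁₀ d + 5 = 4.48 − 5·0.7016 + 5 = 5.972
ΔM = M_1 − M_2 = 5.002 − (5.972) = -0.970; smaller M is more luminous → Star 1.
L ratio = 10^(0.4 |ΔM|) = 10^0.388 = 2.443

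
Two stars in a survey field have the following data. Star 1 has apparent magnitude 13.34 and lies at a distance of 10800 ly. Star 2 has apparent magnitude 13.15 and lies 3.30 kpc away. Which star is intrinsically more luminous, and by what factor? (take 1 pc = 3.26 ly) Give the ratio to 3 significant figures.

Star 2 is more luminous, by a factor of 1.18.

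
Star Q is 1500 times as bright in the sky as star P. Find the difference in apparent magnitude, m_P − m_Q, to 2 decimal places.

m_P − m_Q ≈ 7.94

Pogson: Δm = −2.5 log₁₀(ratio) = −2.5 log₁₀(1500) = −2.5 × 3.1761 = -7.940
Star Q is brighter so has the smaller magnitude: m_P − m_Q is positive.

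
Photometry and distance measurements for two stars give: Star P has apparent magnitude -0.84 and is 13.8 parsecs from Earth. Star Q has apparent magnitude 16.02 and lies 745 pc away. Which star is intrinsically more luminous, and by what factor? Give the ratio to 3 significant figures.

Star P is more luminous, by a factor of 1900.

Star P: M = m − 5 log₁₀ d + 5 = -0.84 − 5·1.1399 + 5 = -1.539
Star Q: M = m − 5 log₁₀ d + 5 = 16.02 − 5·2.8722 + 5 = 6.659
ΔM = M_P − M_Q = -1.539 − (6.659) = -8.199; smaller M is more luminous → Star P.
L ratio = 10^(0.4 |ΔM|) = 10^3.279 = 1903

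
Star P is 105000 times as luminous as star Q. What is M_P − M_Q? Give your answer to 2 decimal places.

M_P − M_Q ≈ -12.55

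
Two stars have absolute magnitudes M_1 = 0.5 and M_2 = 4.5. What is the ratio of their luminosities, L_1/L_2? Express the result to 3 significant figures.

L_1/L_2 ≈ 39.8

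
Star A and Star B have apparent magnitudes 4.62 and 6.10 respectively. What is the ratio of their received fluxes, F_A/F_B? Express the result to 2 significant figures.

Δm = 4.62 − (6.10) = -1.48
Flux ratio = 10^(−0.4 Δm) = 10^(−0.4 × -1.48) = 10^0.592 = 3.908

F_A/F_B ≈ 3.9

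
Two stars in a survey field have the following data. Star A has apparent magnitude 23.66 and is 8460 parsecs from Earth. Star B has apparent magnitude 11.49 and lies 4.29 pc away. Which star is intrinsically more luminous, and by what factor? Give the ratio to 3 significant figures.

Star A is more luminous, by a factor of 52.7.

Star A: M = m − 5 log₁₀ d + 5 = 23.66 − 5·3.9274 + 5 = 9.023
Star B: M = m − 5 log₁₀ d + 5 = 11.49 − 5·0.6325 + 5 = 13.328
ΔM = M_A − M_B = 9.023 − (13.328) = -4.305; smaller M is more luminous → Star A.
L ratio = 10^(0.4 |ΔM|) = 10^1.722 = 52.70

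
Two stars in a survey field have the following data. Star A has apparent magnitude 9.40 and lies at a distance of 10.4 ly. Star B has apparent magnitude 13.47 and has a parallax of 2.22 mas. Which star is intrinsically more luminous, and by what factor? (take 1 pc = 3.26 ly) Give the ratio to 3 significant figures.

Star A: d = 10.4 ly / 3.26 = 3.190 pc
Star A: M = m − 5 log₁₀ d + 5 = 9.40 − 5·0.5038 + 5 = 11.881
Star B: p = 2.22 mas = 2.22×10^-3″ → d = 1/p = 450.5 pc
Star B: M = m − 5 log₁₀ d + 5 = 13.47 − 5·2.6536 + 5 = 5.202
ΔM = M_A − M_B = 11.881 − (5.202) = 6.679; smaller M is more luminous → Star B.
L ratio = 10^(0.4 |ΔM|) = 10^2.672 = 469.5

Star B is more luminous, by a factor of 470.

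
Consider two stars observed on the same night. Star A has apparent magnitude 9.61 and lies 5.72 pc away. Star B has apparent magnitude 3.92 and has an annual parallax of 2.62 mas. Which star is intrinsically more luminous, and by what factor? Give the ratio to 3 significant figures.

Star A: M = m − 5 log₁₀ d + 5 = 9.61 − 5·0.7574 + 5 = 10.823
Star B: p = 2.62 mas = 2.62×10^-3″ → d = 1/p = 381.7 pc
Star B: M = m − 5 log₁₀ d + 5 = 3.92 − 5·2.5817 + 5 = -3.988
ΔM = M_A − M_B = 10.823 − (-3.988) = 14.812; smaller M is more luminous → Star B.
L ratio = 10^(0.4 |ΔM|) = 10^5.925 = 840600

Star B is more luminous, by a factor of 841000.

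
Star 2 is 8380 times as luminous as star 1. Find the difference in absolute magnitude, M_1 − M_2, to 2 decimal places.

Pogson: ΔM = −2.5 log₁₀(ratio) = −2.5 log₁₀(8380) = −2.5 × 3.9232 = -9.808
Star 2 is brighter so has the smaller magnitude: M_1 − M_2 is positive.

M_1 − M_2 ≈ 9.81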